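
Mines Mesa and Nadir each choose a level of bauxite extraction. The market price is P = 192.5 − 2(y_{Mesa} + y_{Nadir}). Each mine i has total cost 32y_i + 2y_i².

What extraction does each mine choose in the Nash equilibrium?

16.05

Mine Mesa's profit: π = y_{Mesa}(192.5 − 2(y_{Mesa} + y_{Nadir})) − 32y_{Mesa} − 2y_{Mesa}².
∂π/∂y_{Mesa} = 160.5 − 8y_{Mesa} − 2y_{Nadir} = 0, so y_{Mesa} = 20.0625 − 0.25y_{Nadir}.
Setting y_{Mesa} = y_{Nadir} in the reaction function: y_{Mesa} = 20.0625 − 0.25y_{Mesa}, so y_{Mesa} = 20.0625 / 1.25 = 16.05.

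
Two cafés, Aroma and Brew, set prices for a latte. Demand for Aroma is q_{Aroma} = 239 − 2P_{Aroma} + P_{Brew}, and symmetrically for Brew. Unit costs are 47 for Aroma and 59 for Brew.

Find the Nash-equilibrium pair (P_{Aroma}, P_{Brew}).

Aroma's profit: π = (P_{Aroma} − 47)(239 − 2P_{Aroma} + P_{Brew}).
∂π/∂P_{Aroma} = 333 − 4P_{Aroma} + P_{Brew} = 0 ⇒ P_{Aroma} = 83.25 + 0.25P_{Brew}.
Similarly P_{Brew} = 89.25 + 0.25P_{Aroma}.
Solving the two reaction functions simultaneously: (1 − (0.25)(0.25))P_{Aroma} = 83.25 + 0.25·89.25, so 0.9375P_{Aroma} = 105.5625 and P_{Aroma} = 112.6.
Then P_{Brew} = 89.25 + 0.25·112.6 = 117.4.

112.6, 117.4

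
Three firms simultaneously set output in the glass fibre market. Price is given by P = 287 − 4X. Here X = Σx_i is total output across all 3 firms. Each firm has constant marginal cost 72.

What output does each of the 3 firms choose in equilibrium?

A representative firm's profit is π_i = x_i(287 − 4X) − 72x_i, with X = x_i + Σ_{j≠i} x_j.
First-order condition: 215 − 8x_i − 4Σ_{j≠i} x_j = 0.
In a symmetric equilibrium every firm chooses the same x, so Σ_{j≠i} x_j = 2x. The condition becomes 215 − 16x = 0, giving x = 215/16 = 13.4375.

13.4375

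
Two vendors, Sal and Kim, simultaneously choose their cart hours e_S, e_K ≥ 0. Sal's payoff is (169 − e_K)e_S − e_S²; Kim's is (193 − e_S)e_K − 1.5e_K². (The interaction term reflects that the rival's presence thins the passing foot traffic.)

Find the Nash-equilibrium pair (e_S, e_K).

62.8, 43.4

Expanding Sal's payoff: 169e_S − e_Ke_S − e_S².
∂π/∂e_S = 169 − e_K − 2e_S = 0, so e_S = 84.5 − 0.5e_K.
Likewise for Kim: e_K = 193/3 − (1/3)e_S.
Substituting the second reaction function into the first: e_S = 84.5 − 0.5(193/3 − (1/3)e_S), which gives (5/6)e_S = 157/3 ⇒ e_S = 62.8.
Then e_K = 193/3 − (1/3)·62.8 = 43.4.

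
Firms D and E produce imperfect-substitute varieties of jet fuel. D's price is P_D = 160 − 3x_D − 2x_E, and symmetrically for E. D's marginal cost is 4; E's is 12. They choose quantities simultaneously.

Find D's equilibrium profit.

1200

Firm D's profit: π = x_D(160 − 3x_D − 2x_E) − 4x_D.
∂π/∂x_D = 156 − 6x_D − 2x_E = 0 ⇒ x_D = 26 − (1/3)x_E.
Similarly x_E = 74/3 − (1/3)x_D.
Substituting the second reaction function into the first: x_D = 26 − (1/3)(74/3 − (1/3)x_D), which gives (8/9)x_D = 160/9 ⇒ x_D = 20.
Then x_E = 74/3 − (1/3)·20 = 18.
P_D = 160 − 3·20 − 2·18 = 64.
Profit = (64 − 4)·20 = 1200.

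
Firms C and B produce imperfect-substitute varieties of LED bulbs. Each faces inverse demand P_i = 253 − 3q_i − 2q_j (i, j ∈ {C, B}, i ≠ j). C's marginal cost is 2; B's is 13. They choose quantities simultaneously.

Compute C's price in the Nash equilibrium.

98.1875

Firm C's profit: π = q_C(253 − 3q_C − 2q_B) − 2q_C.
∂π/∂q_C = 251 − 6q_C − 2q_B = 0 ⇒ q_C = 251/6 − (1/3)q_B.
Similarly q_B = 40 − (1/3)q_C.
Plugging q_B into C's best response: q_C = 251/6 − (1/3)(40 − (1/3)q_C) ⇒ (8/9)q_C = 28.5, so q_C = 32.0625.
Then q_B = 40 − (1/3)·32.0625 = 29.3125.
P_C = 253 − 3·32.0625 − 2·29.3125 = 98.1875.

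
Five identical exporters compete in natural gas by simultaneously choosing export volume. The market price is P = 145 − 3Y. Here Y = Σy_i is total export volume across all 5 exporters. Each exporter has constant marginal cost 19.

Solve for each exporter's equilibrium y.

A representative exporter's profit is π_i = y_i(145 − 3Y) − 19y_i, with Y = y_i + Σ_{j≠i} y_j.
First-order condition: 126 − 6y_i − 3Σ_{j≠i} y_j = 0.
Imposing symmetry (y_j = y for all j) turns Σ_{j≠i} y_j into 4y, so 126 = 18y and y = 7.

7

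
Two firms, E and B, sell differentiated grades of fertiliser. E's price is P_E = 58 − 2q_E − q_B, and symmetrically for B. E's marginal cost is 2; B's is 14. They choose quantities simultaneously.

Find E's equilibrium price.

Firm E's profit: π = q_E(58 − 2q_E − q_B) − 2q_E.
∂π/∂q_E = 56 − 4q_E − q_B = 0 ⇒ q_E = 14 − 0.25q_B.
Similarly q_B = 11 − 0.25q_E.
Solving the two reaction functions simultaneously: (1 − (−0.25)(−0.25))q_E = 14 − 0.25·11, so 0.9375q_E = 11.25 and q_E = 12.
Then q_B = 11 − 0.25·12 = 8.
P_E = 58 − 2·12 − 8 = 26.

26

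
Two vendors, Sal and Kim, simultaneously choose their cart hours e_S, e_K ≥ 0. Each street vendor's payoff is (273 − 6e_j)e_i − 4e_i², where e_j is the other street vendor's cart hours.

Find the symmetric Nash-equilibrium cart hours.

Sal's payoff is (273 − 6e_K)e_S − 4e_S².
∂π/∂e_S = 273 − 6e_K − 8e_S = 0, so e_S = 34.125 − 0.75e_K.
The game is symmetric, so in equilibrium e_K = e_S: the reaction function gives 1.75e_S = 34.125, hence e_S = 19.5.

19.5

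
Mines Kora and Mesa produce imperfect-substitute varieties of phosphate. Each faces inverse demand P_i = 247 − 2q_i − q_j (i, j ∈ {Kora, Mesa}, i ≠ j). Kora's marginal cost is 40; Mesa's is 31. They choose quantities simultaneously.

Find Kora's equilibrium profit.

3329.28

Mine Kora's profit: π = q_{Kora}(247 − 2q_{Kora} − q_{Mesa}) − 40q_{Kora}.
∂π/∂q_{Kora} = 207 − 4q_{Kora} − q_{Mesa} = 0 ⇒ q_{Kora} = 51.75 − 0.25q_{Mesa}.
Similarly q_{Mesa} = 54 − 0.25q_{Kora}.
Plugging q_{Mesa} into Kora's best response: q_{Kora} = 51.75 − 0.25(54 − 0.25q_{Kora}) ⇒ 0.9375q_{Kora} = 38.25, so q_{Kora} = 40.8.
Then q_{Mesa} = 54 − 0.25·40.8 = 43.8.
P_{Kora} = 247 − 2·40.8 − 43.8 = 121.6.
Profit = (121.6 − 40)·40.8 = 3329.28.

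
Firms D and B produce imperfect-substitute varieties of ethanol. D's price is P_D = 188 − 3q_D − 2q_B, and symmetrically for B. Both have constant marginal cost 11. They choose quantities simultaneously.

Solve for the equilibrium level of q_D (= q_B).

22.125

Firm D's profit: π = q_D(188 − 3q_D − 2q_B) − 11q_D.
∂π/∂q_D = 177 − 6q_D − 2q_B = 0 ⇒ q_D = 29.5 − (1/3)q_B.
By symmetry q_B = q_D; substituting into the reaction function, (4/3)q_D = 29.5 and q_D = 22.125.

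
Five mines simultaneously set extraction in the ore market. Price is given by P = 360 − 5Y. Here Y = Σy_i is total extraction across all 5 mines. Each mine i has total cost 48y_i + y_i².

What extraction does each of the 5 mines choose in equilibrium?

A representative mine's profit is π_i = y_i(360 − 5Y) − 48y_i − y_i², with Y = y_i + Σ_{j≠i} y_j.
First-order condition: 312 − 12y_i − 5Σ_{j≠i} y_j = 0.
With identical mines, set every y_j = y: then 312 − 12y − 20y = 0, i.e. y = 312/32 = 9.75.

9.75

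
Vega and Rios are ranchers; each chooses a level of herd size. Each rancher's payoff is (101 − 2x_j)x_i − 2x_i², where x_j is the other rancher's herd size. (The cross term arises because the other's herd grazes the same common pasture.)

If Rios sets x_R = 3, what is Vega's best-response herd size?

Vega's payoff is (101 − 2x_R)x_V − 2x_V².
∂π/∂x_V = 101 − 2x_R − 4x_V = 0, so x_V = 25.25 − 0.5x_R.
At x_R = 3: x_V = 25.25 − 0.5·3 = 23.75.

23.75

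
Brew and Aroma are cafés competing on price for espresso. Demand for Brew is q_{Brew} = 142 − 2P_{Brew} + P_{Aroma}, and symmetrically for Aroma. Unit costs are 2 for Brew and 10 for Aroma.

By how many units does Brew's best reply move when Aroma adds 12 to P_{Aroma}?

Brew's profit: π = (P_{Brew} − 2)(142 − 2P_{Brew} + P_{Aroma}).
∂π/∂P_{Brew} = 146 − 4P_{Brew} + P_{Aroma} = 0 ⇒ P_{Brew} = 36.5 + 0.25P_{Aroma}.
The reaction-function slope is 0.25, so a 12-unit rise in P_{Aroma} moves P_{Brew} by 0.25 × 12 = 3. Brew's best response rises — the actions are strategic complements.

3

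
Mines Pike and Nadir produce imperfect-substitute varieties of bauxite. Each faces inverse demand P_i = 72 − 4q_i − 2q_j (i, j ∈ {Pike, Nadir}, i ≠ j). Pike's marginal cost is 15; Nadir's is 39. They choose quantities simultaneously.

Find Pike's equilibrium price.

41

Mine Pike's profit: π = q_{Pike}(72 − 4q_{Pike} − 2q_{Nadir}) − 15q_{Pike}.
∂π/∂q_{Pike} = 57 − 8q_{Pike} − 2q_{Nadir} = 0 ⇒ q_{Pike} = 7.125 − 0.25q_{Nadir}.
Similarly q_{Nadir} = 4.125 − 0.25q_{Pike}.
Solving the two reaction functions simultaneously: (1 − (−0.25)(−0.25))q_{Pike} = 7.125 − 0.25·4.125, so 0.9375q_{Pike} = 195/32 and q_{Pike} = 6.5.
Then q_{Nadir} = 4.125 − 0.25·6.5 = 2.5.
P_{Pike} = 72 − 4·6.5 − 2·2.5 = 41.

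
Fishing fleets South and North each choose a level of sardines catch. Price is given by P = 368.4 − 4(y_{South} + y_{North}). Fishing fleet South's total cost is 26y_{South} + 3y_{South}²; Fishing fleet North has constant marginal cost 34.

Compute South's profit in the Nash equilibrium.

Fishing fleet South's profit: π = y_{South}(368.4 − 4(y_{South} + y_{North})) − 26y_{South} − 3y_{South}².
∂π/∂y_{South} = 342.4 − 14y_{South} − 4y_{North} = 0, so y_{South} = 856/35 − (2/7)y_{North}.
For North: ∂π/∂y_{North} = 334.4 − 8y_{North} − 4y_{South} = 0 ⇒ y_{North} = 41.8 − 0.5y_{South}.
Solving the two reaction functions simultaneously: (1 − (−2/7)(−0.5))y_{South} = 856/35 − (2/7)·41.8, so (6/7)y_{South} = 438/35 and y_{South} = 14.6.
Then y_{North} = 41.8 − 0.5·14.6 = 34.5.
Price P = 368.4 − 4·49.1 = 172.
South's profit: (172 − 26)·14.6 − 3(14.6)² = 1492.12.

1492.12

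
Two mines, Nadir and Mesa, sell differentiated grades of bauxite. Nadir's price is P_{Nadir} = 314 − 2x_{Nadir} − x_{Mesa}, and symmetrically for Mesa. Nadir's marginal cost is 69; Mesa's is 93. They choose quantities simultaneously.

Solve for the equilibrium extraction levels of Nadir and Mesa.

50.6, 42.6

Mine Nadir's profit: π = x_{Nadir}(314 − 2x_{Nadir} − x_{Mesa}) − 69x_{Nadir}.
∂π/∂x_{Nadir} = 245 − 4x_{Nadir} − x_{Mesa} = 0 ⇒ x_{Nadir} = 61.25 − 0.25x_{Mesa}.
Similarly x_{Mesa} = 55.25 − 0.25x_{Nadir}.
Substituting the second reaction function into the first: x_{Nadir} = 61.25 − 0.25(55.25 − 0.25x_{Nadir}), which gives 0.9375x_{Nadir} = 47.4375 ⇒ x_{Nadir} = 50.6.
Then x_{Mesa} = 55.25 − 0.25·50.6 = 42.6.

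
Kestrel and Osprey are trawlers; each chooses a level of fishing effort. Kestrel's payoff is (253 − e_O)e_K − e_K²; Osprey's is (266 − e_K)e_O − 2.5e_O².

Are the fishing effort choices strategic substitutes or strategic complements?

Expanding Kestrel's payoff: 253e_K − e_Oe_K − e_K².
∂π/∂e_K = 253 − e_O − 2e_K = 0, so e_K = 126.5 − 0.5e_O.
The best-response slope de_K/de_O = −0.5 < 0: the reaction function is downward-sloping, so the choices are strategic substitutes.

strategic substitutes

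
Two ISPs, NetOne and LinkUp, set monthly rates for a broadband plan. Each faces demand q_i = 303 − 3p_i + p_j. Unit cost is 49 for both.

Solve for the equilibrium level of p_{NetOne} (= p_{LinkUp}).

NetOne's profit: π = (p_{NetOne} − 49)(303 − 3p_{NetOne} + p_{LinkUp}).
∂π/∂p_{NetOne} = 450 − 6p_{NetOne} + p_{LinkUp} = 0 ⇒ p_{NetOne} = 75 + (1/6)p_{LinkUp}.
Setting p_{NetOne} = p_{LinkUp} in the reaction function: p_{NetOne} = 75 + (1/6)p_{NetOne}, so p_{NetOne} = 75 / (5/6) = 90.

90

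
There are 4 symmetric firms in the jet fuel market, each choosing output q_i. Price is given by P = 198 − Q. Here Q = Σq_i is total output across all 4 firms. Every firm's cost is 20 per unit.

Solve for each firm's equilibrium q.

35.6

A representative firm's profit is π_i = q_i(198 − Q) − 20q_i, with Q = q_i + Σ_{j≠i} q_j.
First-order condition: 178 − 2q_i − Σ_{j≠i} q_j = 0.
Imposing symmetry (q_j = q for all j) turns Σ_{j≠i} q_j into 3q, so 178 = 5q and q = 35.6.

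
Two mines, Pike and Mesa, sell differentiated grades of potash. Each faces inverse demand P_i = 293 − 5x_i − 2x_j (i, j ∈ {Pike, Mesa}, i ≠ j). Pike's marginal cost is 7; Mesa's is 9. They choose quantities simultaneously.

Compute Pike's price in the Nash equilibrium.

Mine Pike's profit: π = x_{Pike}(293 − 5x_{Pike} − 2x_{Mesa}) − 7x_{Pike}.
∂π/∂x_{Pike} = 286 − 10x_{Pike} − 2x_{Mesa} = 0 ⇒ x_{Pike} = 28.6 − 0.2x_{Mesa}.
Similarly x_{Mesa} = 28.4 − 0.2x_{Pike}.
Substituting the second reaction function into the first: x_{Pike} = 28.6 − 0.2(28.4 − 0.2x_{Pike}), which gives 0.96x_{Pike} = 22.92 ⇒ x_{Pike} = 23.875.
Then x_{Mesa} = 28.4 − 0.2·23.875 = 23.625.
P_{Pike} = 293 − 5·23.875 − 2·23.625 = 126.375.

126.375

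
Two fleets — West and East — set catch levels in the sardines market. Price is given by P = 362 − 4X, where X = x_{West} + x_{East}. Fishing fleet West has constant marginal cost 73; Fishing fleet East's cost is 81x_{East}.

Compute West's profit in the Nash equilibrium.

Fishing fleet West's profit: π = x_{West}(362 − 4(x_{West} + x_{East})) − 73x_{West}.
∂π/∂x_{West} = 289 − 8x_{West} − 4x_{East} = 0, so x_{West} = 36.125 − 0.5x_{East}.
By the same steps for East: x_{East} = 35.125 − 0.5x_{West}.
Substituting the second reaction function into the first: x_{West} = 36.125 − 0.5(35.125 − 0.5x_{West}), which gives 0.75x_{West} = 18.5625 ⇒ x_{West} = 24.75.
Then x_{East} = 35.125 − 0.5·24.75 = 22.75.
Price P = 362 − 4·47.5 = 172.
West's profit: (172 − 73)·24.75 = 2450.25.

2450.25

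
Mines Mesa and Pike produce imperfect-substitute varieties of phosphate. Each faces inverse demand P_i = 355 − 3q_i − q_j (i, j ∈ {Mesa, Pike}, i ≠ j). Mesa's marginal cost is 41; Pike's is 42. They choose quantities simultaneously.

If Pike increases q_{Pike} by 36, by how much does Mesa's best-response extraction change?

Mine Mesa's profit: π = q_{Mesa}(355 − 3q_{Mesa} − q_{Pike}) − 41q_{Mesa}.
∂π/∂q_{Mesa} = 314 − 6q_{Mesa} − q_{Pike} = 0 ⇒ q_{Mesa} = 157/3 − (1/6)q_{Pike}.
The reaction-function slope is −1/6, so a 36-unit rise in q_{Pike} moves q_{Mesa} by −1/6 × 36 = −6. Mesa's best response falls — the actions are strategic substitutes.

-6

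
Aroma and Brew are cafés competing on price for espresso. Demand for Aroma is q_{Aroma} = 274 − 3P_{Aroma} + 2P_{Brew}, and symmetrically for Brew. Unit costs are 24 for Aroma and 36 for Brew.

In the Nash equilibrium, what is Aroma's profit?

12577.6875

Aroma's profit: π = (P_{Aroma} − 24)(274 − 3P_{Aroma} + 2P_{Brew}).
∂π/∂P_{Aroma} = 346 − 6P_{Aroma} + 2P_{Brew} = 0 ⇒ P_{Aroma} = 173/3 + (1/3)P_{Brew}.
Similarly P_{Brew} = 191/3 + (1/3)P_{Aroma}.
Substituting the second reaction function into the first: P_{Aroma} = 173/3 + (1/3)(191/3 + (1/3)P_{Aroma}), which gives (8/9)P_{Aroma} = 710/9 ⇒ P_{Aroma} = 88.75.
Then P_{Brew} = 191/3 + (1/3)·88.75 = 93.25.
q_{Aroma} = 274 − 3·88.75 + 2·93.25 = 194.25.
Profit = (88.75 − 24)·194.25 = 12577.6875.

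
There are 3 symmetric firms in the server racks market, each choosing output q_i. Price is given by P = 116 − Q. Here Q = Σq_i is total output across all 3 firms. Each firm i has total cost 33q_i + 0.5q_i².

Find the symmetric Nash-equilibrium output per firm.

A representative firm's profit is π_i = q_i(116 − Q) − 33q_i − 0.5q_i², with Q = q_i + Σ_{j≠i} q_j.
First-order condition: 83 − 3q_i − Σ_{j≠i} q_j = 0.
Imposing symmetry (q_j = q for all j) turns Σ_{j≠i} q_j into 2q, so 83 = 5q and q = 16.6.

16.6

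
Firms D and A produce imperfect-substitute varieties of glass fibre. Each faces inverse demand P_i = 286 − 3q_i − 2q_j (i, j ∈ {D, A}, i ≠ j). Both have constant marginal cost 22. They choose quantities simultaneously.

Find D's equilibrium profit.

3267

Firm D's profit: π = q_D(286 − 3q_D − 2q_A) − 22q_D.
∂π/∂q_D = 264 − 6q_D − 2q_A = 0 ⇒ q_D = 44 − (1/3)q_A.
Setting q_D = q_A in the reaction function: q_D = 44 − (1/3)q_D, so q_D = 44 / (4/3) = 33.
P_D = 286 − 3·33 − 2·33 = 121.
Profit = (121 − 22)·33 = 3267.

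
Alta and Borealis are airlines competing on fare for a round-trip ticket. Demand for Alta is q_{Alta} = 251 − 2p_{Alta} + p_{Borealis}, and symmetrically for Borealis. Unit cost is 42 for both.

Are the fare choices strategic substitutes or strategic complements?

Alta's profit: π = (p_{Alta} − 42)(251 − 2p_{Alta} + p_{Borealis}).
∂π/∂p_{Alta} = 335 − 4p_{Alta} + p_{Borealis} = 0 ⇒ p_{Alta} = 83.75 + 0.25p_{Borealis}.
The best-response slope dp_{Alta}/dp_{Borealis} = 0.25 > 0: the reaction function is upward-sloping, so the choices are strategic complements.

strategic complements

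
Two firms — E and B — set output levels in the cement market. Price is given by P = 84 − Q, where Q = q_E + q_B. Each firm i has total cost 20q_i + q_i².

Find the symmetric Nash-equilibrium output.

12.8

Firm E's profit: π = q_E(84 − (q_E + q_B)) − 20q_E − q_E².
∂π/∂q_E = 64 − 4q_E − q_B = 0, so q_E = 16 − 0.25q_B.
By symmetry q_B = q_E; substituting into the reaction function, 1.25q_E = 16 and q_E = 12.8.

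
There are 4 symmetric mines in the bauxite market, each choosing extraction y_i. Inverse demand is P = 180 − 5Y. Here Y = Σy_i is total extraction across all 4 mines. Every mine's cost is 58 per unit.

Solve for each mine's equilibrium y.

4.88

A representative mine's profit is π_i = y_i(180 − 5Y) − 58y_i, with Y = y_i + Σ_{j≠i} y_j.
First-order condition: 122 − 10y_i − 5Σ_{j≠i} y_j = 0.
In a symmetric equilibrium every mine chooses the same y, so Σ_{j≠i} y_j = 3y. The condition becomes 122 − 25y = 0, giving y = 122/25 = 4.88.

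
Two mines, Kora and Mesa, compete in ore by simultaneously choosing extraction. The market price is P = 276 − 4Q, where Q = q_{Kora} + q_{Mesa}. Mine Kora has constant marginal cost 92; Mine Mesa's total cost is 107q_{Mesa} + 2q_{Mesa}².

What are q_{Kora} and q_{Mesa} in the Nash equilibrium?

19.15, 7.7

Mine Kora's profit: π = q_{Kora}(276 − 4(q_{Kora} + q_{Mesa})) − 92q_{Kora}.
∂π/∂q_{Kora} = 184 − 8q_{Kora} − 4q_{Mesa} = 0, so q_{Kora} = 23 − 0.5q_{Mesa}.
For Mesa: ∂π/∂q_{Mesa} = 169 − 12q_{Mesa} − 4q_{Kora} = 0 ⇒ q_{Mesa} = 169/12 − (1/3)q_{Kora}.
Plugging q_{Mesa} into Kora's best response: q_{Kora} = 23 − 0.5(169/12 − (1/3)q_{Kora}) ⇒ (5/6)q_{Kora} = 383/24, so q_{Kora} = 19.15.
Then q_{Mesa} = 169/12 − (1/3)·19.15 = 7.7.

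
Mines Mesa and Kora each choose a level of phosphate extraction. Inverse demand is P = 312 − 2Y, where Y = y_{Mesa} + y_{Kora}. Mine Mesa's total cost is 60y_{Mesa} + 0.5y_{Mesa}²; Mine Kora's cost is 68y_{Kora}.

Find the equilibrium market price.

157.5

Mine Mesa's profit: π = y_{Mesa}(312 − 2(y_{Mesa} + y_{Kora})) − 60y_{Mesa} − 0.5y_{Mesa}².
∂π/∂y_{Mesa} = 252 − 5y_{Mesa} − 2y_{Kora} = 0, so y_{Mesa} = 50.4 − 0.4y_{Kora}.
For Kora: ∂π/∂y_{Kora} = 244 − 4y_{Kora} − 2y_{Mesa} = 0 ⇒ y_{Kora} = 61 − 0.5y_{Mesa}.
Solving the two reaction functions simultaneously: (1 − (−0.4)(−0.5))y_{Mesa} = 50.4 − 0.4·61, so 0.8y_{Mesa} = 26 and y_{Mesa} = 32.5.
Then y_{Kora} = 61 − 0.5·32.5 = 44.75.
Equilibrium price: P = 312 − 2·77.25 = 157.5.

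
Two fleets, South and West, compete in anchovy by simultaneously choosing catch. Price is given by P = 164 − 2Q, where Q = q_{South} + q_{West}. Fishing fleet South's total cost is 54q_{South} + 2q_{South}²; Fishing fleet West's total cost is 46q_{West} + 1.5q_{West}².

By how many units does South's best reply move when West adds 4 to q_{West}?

-1

Fishing fleet South's profit: π = q_{South}(164 − 2(q_{South} + q_{West})) − 54q_{South} − 2q_{South}².
∂π/∂q_{South} = 110 − 8q_{South} − 2q_{West} = 0, so q_{South} = 13.75 − 0.25q_{West}.
The reaction-function slope is −0.25, so a 4-unit rise in q_{West} moves q_{South} by −0.25 × 4 = −1. South's best response falls — the actions are strategic substitutes.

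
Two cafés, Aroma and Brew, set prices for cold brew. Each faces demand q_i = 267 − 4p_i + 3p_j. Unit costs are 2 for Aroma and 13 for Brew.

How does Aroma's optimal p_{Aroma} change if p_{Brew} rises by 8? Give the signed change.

Aroma's profit: π = (p_{Aroma} − 2)(267 − 4p_{Aroma} + 3p_{Brew}).
∂π/∂p_{Aroma} = 275 − 8p_{Aroma} + 3p_{Brew} = 0 ⇒ p_{Aroma} = 34.375 + 0.375p_{Brew}.
The reaction-function slope is 0.375, so an 8-unit rise in p_{Brew} moves p_{Aroma} by 0.375 × 8 = 3. Aroma's best response rises — the actions are strategic complements.

3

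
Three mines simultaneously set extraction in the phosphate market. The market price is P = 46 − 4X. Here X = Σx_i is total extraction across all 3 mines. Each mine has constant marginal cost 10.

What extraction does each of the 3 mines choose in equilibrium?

A representative mine's profit is π_i = x_i(46 − 4X) − 10x_i, with X = x_i + Σ_{j≠i} x_j.
First-order condition: 36 − 8x_i − 4Σ_{j≠i} x_j = 0.
With identical mines, set every x_j = x: then 36 − 8x − 8x = 0, i.e. x = 36/16 = 2.25.

2.25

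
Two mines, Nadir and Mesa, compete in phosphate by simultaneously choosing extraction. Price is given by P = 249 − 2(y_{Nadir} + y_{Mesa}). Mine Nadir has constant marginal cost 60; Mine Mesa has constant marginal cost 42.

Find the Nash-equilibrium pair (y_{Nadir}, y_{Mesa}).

28.5, 37.5

Mine Nadir's profit: π = y_{Nadir}(249 − 2(y_{Nadir} + y_{Mesa})) − 60y_{Nadir}.
∂π/∂y_{Nadir} = 189 − 4y_{Nadir} − 2y_{Mesa} = 0, so y_{Nadir} = 47.25 − 0.5y_{Mesa}.
By the same steps for Mesa: y_{Mesa} = 51.75 − 0.5y_{Nadir}.
Solving the two reaction functions simultaneously: (1 − (−0.5)(−0.5))y_{Nadir} = 47.25 − 0.5·51.75, so 0.75y_{Nadir} = 21.375 and y_{Nadir} = 28.5.
Then y_{Mesa} = 51.75 − 0.5·28.5 = 37.5.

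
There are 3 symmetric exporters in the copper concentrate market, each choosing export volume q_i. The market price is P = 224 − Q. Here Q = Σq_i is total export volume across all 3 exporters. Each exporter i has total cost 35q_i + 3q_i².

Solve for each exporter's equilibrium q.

18.9

A representative exporter's profit is π_i = q_i(224 − Q) − 35q_i − 3q_i², with Q = q_i + Σ_{j≠i} q_j.
First-order condition: 189 − 8q_i − Σ_{j≠i} q_j = 0.
With identical exporters, set every q_j = q: then 189 − 8q − 2q = 0, i.e. q = 189/10 = 18.9.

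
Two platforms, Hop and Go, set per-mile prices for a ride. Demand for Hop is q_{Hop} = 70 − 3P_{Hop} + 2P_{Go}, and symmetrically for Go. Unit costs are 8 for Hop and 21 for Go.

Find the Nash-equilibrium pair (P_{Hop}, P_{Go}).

25.9375, 30.8125

Hop's profit: π = (P_{Hop} − 8)(70 − 3P_{Hop} + 2P_{Go}).
∂π/∂P_{Hop} = 94 − 6P_{Hop} + 2P_{Go} = 0 ⇒ P_{Hop} = 47/3 + (1/3)P_{Go}.
Similarly P_{Go} = 133/6 + (1/3)P_{Hop}.
Solving the two reaction functions simultaneously: (1 − (1/3)(1/3))P_{Hop} = 47/3 + (1/3)·(133/6), so (8/9)P_{Hop} = 415/18 and P_{Hop} = 25.9375.
Then P_{Go} = 133/6 + (1/3)·25.9375 = 30.8125.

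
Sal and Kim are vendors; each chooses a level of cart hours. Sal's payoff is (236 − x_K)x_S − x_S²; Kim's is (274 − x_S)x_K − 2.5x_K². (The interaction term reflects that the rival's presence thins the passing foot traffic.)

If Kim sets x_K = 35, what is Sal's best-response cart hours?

100.5

Expanding Sal's payoff: 236x_S − x_Kx_S − x_S².
∂π/∂x_S = 236 − x_K − 2x_S = 0, so x_S = 118 − 0.5x_K.
At x_K = 35: x_S = 118 − 0.5·35 = 100.5.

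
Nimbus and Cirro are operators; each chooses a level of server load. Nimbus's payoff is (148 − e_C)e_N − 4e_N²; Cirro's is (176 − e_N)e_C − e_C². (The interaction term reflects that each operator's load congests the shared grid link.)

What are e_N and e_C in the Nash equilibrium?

Expanding Nimbus's payoff: 148e_N − e_Ce_N − 4e_N².
∂π/∂e_N = 148 − e_C − 8e_N = 0, so e_N = 18.5 − 0.125e_C.
Likewise for Cirro: e_C = 88 − 0.5e_N.
Solving the two reaction functions simultaneously: (1 − (−0.125)(−0.5))e_N = 18.5 − 0.125·88, so 0.9375e_N = 7.5 and e_N = 8.
Then e_C = 88 − 0.5·8 = 84.

8, 84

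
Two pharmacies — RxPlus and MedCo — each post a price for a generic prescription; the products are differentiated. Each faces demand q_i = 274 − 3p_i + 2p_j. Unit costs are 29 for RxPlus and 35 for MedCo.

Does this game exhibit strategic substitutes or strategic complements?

RxPlus's profit: π = (p_{RxPlus} − 29)(274 − 3p_{RxPlus} + 2p_{MedCo}).
∂π/∂p_{RxPlus} = 361 − 6p_{RxPlus} + 2p_{MedCo} = 0 ⇒ p_{RxPlus} = 361/6 + (1/3)p_{MedCo}.
The best-response slope dp_{RxPlus}/dp_{MedCo} = 1/3 > 0: the reaction function is upward-sloping, so the choices are strategic complements.

strategic complements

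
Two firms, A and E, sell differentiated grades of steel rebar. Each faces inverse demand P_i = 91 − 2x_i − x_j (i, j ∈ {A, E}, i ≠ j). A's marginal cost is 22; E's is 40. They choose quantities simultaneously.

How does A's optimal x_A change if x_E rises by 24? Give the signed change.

Firm A's profit: π = x_A(91 − 2x_A − x_E) − 22x_A.
∂π/∂x_A = 69 − 4x_A − x_E = 0 ⇒ x_A = 17.25 − 0.25x_E.
The reaction-function slope is −0.25, so a 24-unit rise in x_E moves x_A by −0.25 × 24 = −6. A's best response falls — the actions are strategic substitutes.

-6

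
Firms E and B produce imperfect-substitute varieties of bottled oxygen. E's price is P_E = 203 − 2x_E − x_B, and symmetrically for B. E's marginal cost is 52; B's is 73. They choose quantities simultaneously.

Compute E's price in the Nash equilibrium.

115.2

Firm E's profit: π = x_E(203 − 2x_E − x_B) − 52x_E.
∂π/∂x_E = 151 − 4x_E − x_B = 0 ⇒ x_E = 37.75 − 0.25x_B.
Similarly x_B = 32.5 − 0.25x_E.
Plugging x_B into E's best response: x_E = 37.75 − 0.25(32.5 − 0.25x_E) ⇒ 0.9375x_E = 29.625, so x_E = 31.6.
Then x_B = 32.5 − 0.25·31.6 = 24.6.
P_E = 203 − 2·31.6 − 24.6 = 115.2.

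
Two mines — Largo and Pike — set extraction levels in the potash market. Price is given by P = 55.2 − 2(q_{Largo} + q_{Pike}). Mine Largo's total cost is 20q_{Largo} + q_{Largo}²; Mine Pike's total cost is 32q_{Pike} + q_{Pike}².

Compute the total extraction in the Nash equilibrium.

Mine Largo's profit: π = q_{Largo}(55.2 − 2(q_{Largo} + q_{Pike})) − 20q_{Largo} − q_{Largo}².
∂π/∂q_{Largo} = 35.2 − 6q_{Largo} − 2q_{Pike} = 0, so q_{Largo} = 88/15 − (1/3)q_{Pike}.
By the same steps for Pike: q_{Pike} = 58/15 − (1/3)q_{Largo}.
Substituting the second reaction function into the first: q_{Largo} = 88/15 − (1/3)(58/15 − (1/3)q_{Largo}), which gives (8/9)q_{Largo} = 206/45 ⇒ q_{Largo} = 5.15.
Then q_{Pike} = 58/15 − (1/3)·5.15 = 2.15.
Total extraction: 5.15 + 2.15 = 7.3.

7.3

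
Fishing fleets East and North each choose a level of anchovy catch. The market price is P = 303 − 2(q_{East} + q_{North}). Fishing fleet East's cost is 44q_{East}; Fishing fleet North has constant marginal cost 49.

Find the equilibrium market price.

Fishing fleet East's profit: π = q_{East}(303 − 2(q_{East} + q_{North})) − 44q_{East}.
∂π/∂q_{East} = 259 − 4q_{East} − 2q_{North} = 0, so q_{East} = 64.75 − 0.5q_{North}.
By the same steps for North: q_{North} = 63.5 − 0.5q_{East}.
Plugging q_{North} into East's best response: q_{East} = 64.75 − 0.5(63.5 − 0.5q_{East}) ⇒ 0.75q_{East} = 33, so q_{East} = 44.
Then q_{North} = 63.5 − 0.5·44 = 41.5.
Equilibrium price: P = 303 − 2·85.5 = 132.

132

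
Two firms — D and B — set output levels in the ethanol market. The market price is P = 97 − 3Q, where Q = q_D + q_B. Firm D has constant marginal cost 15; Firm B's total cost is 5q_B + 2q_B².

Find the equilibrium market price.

47

Firm D's profit: π = q_D(97 − 3(q_D + q_B)) − 15q_D.
∂π/∂q_D = 82 − 6q_D − 3q_B = 0, so q_D = 41/3 − 0.5q_B.
For B: ∂π/∂q_B = 92 − 10q_B − 3q_D = 0 ⇒ q_B = 9.2 − 0.3q_D.
Solving the two reaction functions simultaneously: (1 − (−0.5)(−0.3))q_D = 41/3 − 0.5·9.2, so 0.85q_D = 136/15 and q_D = 32/3.
Then q_B = 9.2 − 0.3·(32/3) = 6.
Equilibrium price: P = 97 − 3·(50/3) = 47.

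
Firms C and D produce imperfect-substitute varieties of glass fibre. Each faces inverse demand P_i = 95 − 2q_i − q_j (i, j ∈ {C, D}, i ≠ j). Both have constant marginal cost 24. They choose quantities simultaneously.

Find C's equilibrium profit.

Firm C's profit: π = q_C(95 − 2q_C − q_D) − 24q_C.
∂π/∂q_C = 71 − 4q_C − q_D = 0 ⇒ q_C = 17.75 − 0.25q_D.
Setting q_C = q_D in the reaction function: q_C = 17.75 − 0.25q_C, so q_C = 17.75 / 1.25 = 14.2.
P_C = 95 − 2·14.2 − 14.2 = 52.4.
Profit = (52.4 − 24)·14.2 = 403.28.

403.28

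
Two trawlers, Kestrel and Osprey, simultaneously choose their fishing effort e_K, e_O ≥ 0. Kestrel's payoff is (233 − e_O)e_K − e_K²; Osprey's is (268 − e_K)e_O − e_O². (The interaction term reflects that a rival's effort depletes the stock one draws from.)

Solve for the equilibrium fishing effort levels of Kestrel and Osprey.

66, 101

Expanding Kestrel's payoff: 233e_K − e_Oe_K − e_K².
∂π/∂e_K = 233 − e_O − 2e_K = 0, so e_K = 116.5 − 0.5e_O.
Likewise for Osprey: e_O = 134 − 0.5e_K.
Substituting the second reaction function into the first: e_K = 116.5 − 0.5(134 − 0.5e_K), which gives 0.75e_K = 49.5 ⇒ e_K = 66.
Then e_O = 134 − 0.5·66 = 101.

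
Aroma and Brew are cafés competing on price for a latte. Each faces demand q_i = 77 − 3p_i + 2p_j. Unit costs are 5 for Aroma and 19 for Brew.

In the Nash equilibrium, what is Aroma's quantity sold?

Aroma's profit: π = (p_{Aroma} − 5)(77 − 3p_{Aroma} + 2p_{Brew}).
∂π/∂p_{Aroma} = 92 − 6p_{Aroma} + 2p_{Brew} = 0 ⇒ p_{Aroma} = 46/3 + (1/3)p_{Brew}.
Similarly p_{Brew} = 67/3 + (1/3)p_{Aroma}.
Solving the two reaction functions simultaneously: (1 − (1/3)(1/3))p_{Aroma} = 46/3 + (1/3)·(67/3), so (8/9)p_{Aroma} = 205/9 and p_{Aroma} = 25.625.
Then p_{Brew} = 67/3 + (1/3)·25.625 = 30.875.
q_{Aroma} = 77 − 3·25.625 + 2·30.875 = 61.875.

61.875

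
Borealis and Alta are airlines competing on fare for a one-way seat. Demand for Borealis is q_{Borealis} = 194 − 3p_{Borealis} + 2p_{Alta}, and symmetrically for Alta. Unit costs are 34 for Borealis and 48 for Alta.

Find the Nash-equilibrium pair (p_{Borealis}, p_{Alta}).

76.625, 81.875

Borealis's profit: π = (p_{Borealis} − 34)(194 − 3p_{Borealis} + 2p_{Alta}).
∂π/∂p_{Borealis} = 296 − 6p_{Borealis} + 2p_{Alta} = 0 ⇒ p_{Borealis} = 148/3 + (1/3)p_{Alta}.
Similarly p_{Alta} = 169/3 + (1/3)p_{Borealis}.
Substituting the second reaction function into the first: p_{Borealis} = 148/3 + (1/3)(169/3 + (1/3)p_{Borealis}), which gives (8/9)p_{Borealis} = 613/9 ⇒ p_{Borealis} = 76.625.
Then p_{Alta} = 169/3 + (1/3)·76.625 = 81.875.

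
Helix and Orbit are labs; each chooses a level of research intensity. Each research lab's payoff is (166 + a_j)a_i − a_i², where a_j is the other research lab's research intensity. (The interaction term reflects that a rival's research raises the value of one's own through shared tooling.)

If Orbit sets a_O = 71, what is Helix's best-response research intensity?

118.5

Helix's payoff is (166 + a_O)a_H − a_H².
∂π/∂a_H = 166 + a_O − 2a_H = 0, so a_H = 83 + 0.5a_O.
At a_O = 71: a_H = 83 + 0.5·71 = 118.5.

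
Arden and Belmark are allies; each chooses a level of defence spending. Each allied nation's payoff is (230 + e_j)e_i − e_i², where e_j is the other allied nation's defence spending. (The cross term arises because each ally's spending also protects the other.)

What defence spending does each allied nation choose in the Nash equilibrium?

Arden's payoff is (230 + e_B)e_A − e_A².
∂π/∂e_A = 230 + e_B − 2e_A = 0, so e_A = 115 + 0.5e_B.
By symmetry e_B = e_A; substituting into the reaction function, 0.5e_A = 115 and e_A = 230.

230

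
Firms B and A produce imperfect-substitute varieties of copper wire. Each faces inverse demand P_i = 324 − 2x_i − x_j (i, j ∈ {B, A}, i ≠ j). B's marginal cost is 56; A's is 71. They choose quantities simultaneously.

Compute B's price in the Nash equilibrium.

Firm B's profit: π = x_B(324 − 2x_B − x_A) − 56x_B.
∂π/∂x_B = 268 − 4x_B − x_A = 0 ⇒ x_B = 67 − 0.25x_A.
Similarly x_A = 63.25 − 0.25x_B.
Plugging x_A into B's best response: x_B = 67 − 0.25(63.25 − 0.25x_B) ⇒ 0.9375x_B = 51.1875, so x_B = 54.6.
Then x_A = 63.25 − 0.25·54.6 = 49.6.
P_B = 324 − 2·54.6 − 49.6 = 165.2.

165.2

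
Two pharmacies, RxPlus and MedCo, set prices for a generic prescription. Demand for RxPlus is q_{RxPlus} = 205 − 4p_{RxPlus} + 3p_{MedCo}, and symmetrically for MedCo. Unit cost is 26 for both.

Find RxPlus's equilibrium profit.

5126.56

RxPlus's profit: π = (p_{RxPlus} − 26)(205 − 4p_{RxPlus} + 3p_{MedCo}).
∂π/∂p_{RxPlus} = 309 − 8p_{RxPlus} + 3p_{MedCo} = 0 ⇒ p_{RxPlus} = 38.625 + 0.375p_{MedCo}.
By symmetry p_{MedCo} = p_{RxPlus}; substituting into the reaction function, 0.625p_{RxPlus} = 38.625 and p_{RxPlus} = 61.8.
q_{RxPlus} = 205 − 4·61.8 + 3·61.8 = 143.2.
Profit = (61.8 − 26)·143.2 = 5126.56.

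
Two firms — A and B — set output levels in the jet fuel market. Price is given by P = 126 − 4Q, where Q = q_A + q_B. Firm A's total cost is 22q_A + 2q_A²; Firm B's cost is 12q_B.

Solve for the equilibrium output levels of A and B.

4.7, 11.9

Firm A's profit: π = q_A(126 − 4(q_A + q_B)) − 22q_A − 2q_A².
∂π/∂q_A = 104 − 12q_A − 4q_B = 0, so q_A = 26/3 − (1/3)q_B.
For B: ∂π/∂q_B = 114 − 8q_B − 4q_A = 0 ⇒ q_B = 14.25 − 0.5q_A.
Plugging q_B into A's best response: q_A = 26/3 − (1/3)(14.25 − 0.5q_A) ⇒ (5/6)q_A = 47/12, so q_A = 4.7.
Then q_B = 14.25 − 0.5·4.7 = 11.9.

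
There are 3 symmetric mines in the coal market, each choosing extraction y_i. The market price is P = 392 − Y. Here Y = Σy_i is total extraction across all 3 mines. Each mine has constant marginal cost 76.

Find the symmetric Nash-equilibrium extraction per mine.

A representative mine's profit is π_i = y_i(392 − Y) − 76y_i, with Y = y_i + Σ_{j≠i} y_j.
First-order condition: 316 − 2y_i − Σ_{j≠i} y_j = 0.
Imposing symmetry (y_j = y for all j) turns Σ_{j≠i} y_j into 2y, so 316 = 4y and y = 79.

79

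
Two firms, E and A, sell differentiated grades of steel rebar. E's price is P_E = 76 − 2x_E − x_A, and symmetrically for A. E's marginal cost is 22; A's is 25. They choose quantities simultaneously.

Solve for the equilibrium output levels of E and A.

11, 10

Firm E's profit: π = x_E(76 − 2x_E − x_A) − 22x_E.
∂π/∂x_E = 54 − 4x_E − x_A = 0 ⇒ x_E = 13.5 − 0.25x_A.
Similarly x_A = 12.75 − 0.25x_E.
Plugging x_A into E's best response: x_E = 13.5 − 0.25(12.75 − 0.25x_E) ⇒ 0.9375x_E = 10.3125, so x_E = 11.
Then x_A = 12.75 − 0.25·11 = 10.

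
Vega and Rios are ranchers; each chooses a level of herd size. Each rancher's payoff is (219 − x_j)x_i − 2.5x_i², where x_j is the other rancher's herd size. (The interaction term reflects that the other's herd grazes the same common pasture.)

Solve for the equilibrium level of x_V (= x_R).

36.5

Vega's payoff is (219 − x_R)x_V − 2.5x_V².
∂π/∂x_V = 219 − x_R − 5x_V = 0, so x_V = 43.8 − 0.2x_R.
Setting x_V = x_R in the reaction function: x_V = 43.8 − 0.2x_V, so x_V = 43.8 / 1.2 = 36.5.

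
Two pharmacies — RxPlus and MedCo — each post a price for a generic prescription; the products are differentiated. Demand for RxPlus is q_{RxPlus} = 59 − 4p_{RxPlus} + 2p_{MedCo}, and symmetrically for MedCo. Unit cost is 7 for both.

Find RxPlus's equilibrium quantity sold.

30

RxPlus's profit: π = (p_{RxPlus} − 7)(59 − 4p_{RxPlus} + 2p_{MedCo}).
∂π/∂p_{RxPlus} = 87 − 8p_{RxPlus} + 2p_{MedCo} = 0 ⇒ p_{RxPlus} = 10.875 + 0.25p_{MedCo}.
By symmetry p_{MedCo} = p_{RxPlus}; substituting into the reaction function, 0.75p_{RxPlus} = 10.875 and p_{RxPlus} = 14.5.
q_{RxPlus} = 59 − 4·14.5 + 2·14.5 = 30.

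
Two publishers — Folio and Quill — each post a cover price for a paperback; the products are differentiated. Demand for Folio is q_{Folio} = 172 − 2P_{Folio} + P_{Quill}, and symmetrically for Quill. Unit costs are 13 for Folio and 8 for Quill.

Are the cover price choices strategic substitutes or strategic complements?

Folio's profit: π = (P_{Folio} − 13)(172 − 2P_{Folio} + P_{Quill}).
∂π/∂P_{Folio} = 198 − 4P_{Folio} + P_{Quill} = 0 ⇒ P_{Folio} = 49.5 + 0.25P_{Quill}.
The best-response slope dP_{Folio}/dP_{Quill} = 0.25 > 0: the reaction function is upward-sloping, so the choices are strategic complements.

strategic complements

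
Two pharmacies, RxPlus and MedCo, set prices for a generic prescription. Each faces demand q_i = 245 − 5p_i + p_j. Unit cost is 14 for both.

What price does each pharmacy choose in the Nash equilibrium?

RxPlus's profit: π = (p_{RxPlus} − 14)(245 − 5p_{RxPlus} + p_{MedCo}).
∂π/∂p_{RxPlus} = 315 − 10p_{RxPlus} + p_{MedCo} = 0 ⇒ p_{RxPlus} = 31.5 + 0.1p_{MedCo}.
By symmetry p_{MedCo} = p_{RxPlus}; substituting into the reaction function, 0.9p_{RxPlus} = 31.5 and p_{RxPlus} = 35.

35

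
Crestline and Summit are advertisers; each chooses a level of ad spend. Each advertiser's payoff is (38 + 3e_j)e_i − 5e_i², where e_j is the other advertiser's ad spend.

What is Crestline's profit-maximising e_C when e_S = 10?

6.8

Crestline's payoff is (38 + 3e_S)e_C − 5e_C².
∂π/∂e_C = 38 + 3e_S − 10e_C = 0, so e_C = 3.8 + 0.3e_S.
At e_S = 10: e_C = 3.8 + 0.3·10 = 6.8.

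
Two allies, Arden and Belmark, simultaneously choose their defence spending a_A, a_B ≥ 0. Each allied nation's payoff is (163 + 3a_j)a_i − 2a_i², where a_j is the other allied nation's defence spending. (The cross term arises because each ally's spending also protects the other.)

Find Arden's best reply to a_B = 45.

74.5

Arden's payoff is (163 + 3a_B)a_A − 2a_A².
∂π/∂a_A = 163 + 3a_B − 4a_A = 0, so a_A = 40.75 + 0.75a_B.
At a_B = 45: a_A = 40.75 + 0.75·45 = 74.5.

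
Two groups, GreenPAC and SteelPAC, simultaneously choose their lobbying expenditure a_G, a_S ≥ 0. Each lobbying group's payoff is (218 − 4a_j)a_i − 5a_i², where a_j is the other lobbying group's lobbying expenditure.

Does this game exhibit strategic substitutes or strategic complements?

strategic substitutes

GreenPAC's payoff is (218 − 4a_S)a_G − 5a_G².
∂π/∂a_G = 218 − 4a_S − 10a_G = 0, so a_G = 21.8 − 0.4a_S.
The best-response slope da_G/da_S = −0.4 < 0: the reaction function is downward-sloping, so the choices are strategic substitutes.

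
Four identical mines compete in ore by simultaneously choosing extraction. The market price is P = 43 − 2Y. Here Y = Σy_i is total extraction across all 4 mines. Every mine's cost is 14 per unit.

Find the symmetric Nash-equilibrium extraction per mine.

2.9

A representative mine's profit is π_i = y_i(43 − 2Y) − 14y_i, with Y = y_i + Σ_{j≠i} y_j.
First-order condition: 29 − 4y_i − 2Σ_{j≠i} y_j = 0.
Imposing symmetry (y_j = y for all j) turns Σ_{j≠i} y_j into 3y, so 29 = 10y and y = 2.9.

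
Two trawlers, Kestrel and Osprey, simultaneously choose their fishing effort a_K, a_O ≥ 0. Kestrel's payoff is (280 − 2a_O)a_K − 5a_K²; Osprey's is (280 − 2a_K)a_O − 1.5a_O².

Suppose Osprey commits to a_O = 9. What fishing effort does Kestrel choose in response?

26.2

Expanding Kestrel's payoff: 280a_K − 2a_Oa_K − 5a_K².
∂π/∂a_K = 280 − 2a_O − 10a_K = 0, so a_K = 28 − 0.2a_O.
At a_O = 9: a_K = 28 − 0.2·9 = 26.2.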